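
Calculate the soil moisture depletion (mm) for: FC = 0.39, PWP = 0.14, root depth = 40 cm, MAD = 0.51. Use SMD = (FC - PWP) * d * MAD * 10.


SMD = (FC - PWP) * d * MAD * 10
SMD = (0.39 - 0.14) * 40 * 0.51 * 10
SMD = 0.2500 * 40 * 0.51 * 10

51.0000 mm


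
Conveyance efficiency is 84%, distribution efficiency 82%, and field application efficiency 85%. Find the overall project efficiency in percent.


Ec = 0.84, Eb = 0.82, Ea = 0.85
E = 0.84 * 0.82 * 0.85 * 100 = 58.5480%

58.5480 %


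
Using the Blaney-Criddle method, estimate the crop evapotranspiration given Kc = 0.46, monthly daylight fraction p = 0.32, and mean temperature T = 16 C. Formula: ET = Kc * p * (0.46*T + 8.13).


ET = Kc * p * (0.46*T + 8.13)
ET = 0.46 * 0.32 * (0.46*16 + 8.13)
ET = 0.46 * 0.32 * 15.4900

2.2801 mm/day


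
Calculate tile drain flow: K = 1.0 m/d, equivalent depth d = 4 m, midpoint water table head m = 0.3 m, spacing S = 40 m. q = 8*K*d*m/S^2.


q = 8*K*d*m/S^2
q = 8*1.0*4*0.3/40^2
q = 9.6000 / 1600

0.0060 m/d


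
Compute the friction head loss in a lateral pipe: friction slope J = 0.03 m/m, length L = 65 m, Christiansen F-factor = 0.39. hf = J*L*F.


hf = J * L * F = 0.03 * 65 * 0.39 = 0.7605 m

0.7605 m


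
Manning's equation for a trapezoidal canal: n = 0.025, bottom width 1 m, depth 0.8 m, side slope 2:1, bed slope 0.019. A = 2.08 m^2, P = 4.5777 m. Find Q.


R = A/P = 2.08/4.5777 = 0.454377
Q = (1/0.025) * 2.08 * 0.454377^(2/3) * 0.019^0.5

6.7781 m^3/s


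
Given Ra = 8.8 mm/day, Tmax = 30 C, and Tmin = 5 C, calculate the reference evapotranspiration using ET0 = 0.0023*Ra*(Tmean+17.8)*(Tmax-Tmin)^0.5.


Tmean = (Tmax + Tmin)/2 = (30 + 5)/2 = 17.5
ET0 = 0.0023 * 8.8 * (17.5 + 17.8) * sqrt(30 - 5)
ET0 = 0.0023 * 8.8 * 35.3 * 5.000000

3.5724 mm/day


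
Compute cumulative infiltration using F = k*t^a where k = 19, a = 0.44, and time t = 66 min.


F = k * t^a = 19 * 66^0.44
F = 19 * 6.318287

120.0475 mm


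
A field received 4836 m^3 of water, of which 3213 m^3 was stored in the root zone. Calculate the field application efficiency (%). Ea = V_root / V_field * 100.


Ea = V_root / V_field * 100 = 3213 / 4836 * 100 = 66.4392%

66.4392 %


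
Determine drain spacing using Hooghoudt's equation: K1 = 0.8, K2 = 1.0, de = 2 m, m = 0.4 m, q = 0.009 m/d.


S^2 = 8*K2*de*m/q + 4*K1*m^2/q
S^2 = 8*1.0*2*0.4/0.009 + 4*0.8*0.4^2/0.009
S = sqrt(768.0000)

27.7128 m


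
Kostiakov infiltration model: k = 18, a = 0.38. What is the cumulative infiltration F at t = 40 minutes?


F = k * t^a = 18 * 40^0.38
F = 18 * 4.062401

73.1232 mm


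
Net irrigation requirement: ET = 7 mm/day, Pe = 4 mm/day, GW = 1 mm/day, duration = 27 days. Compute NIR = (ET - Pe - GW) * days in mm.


Daily deficit = ET - Pe - GW = 7 - 4 - 1 = 2 mm/day
NIR = 2 * 27 = 54 mm

54.0000 mm


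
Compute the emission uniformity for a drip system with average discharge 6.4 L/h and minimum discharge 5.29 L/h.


EU = (q_min/q_avg)*100 = (5.29/6.4)*100 = 82.6562%

82.6562 %


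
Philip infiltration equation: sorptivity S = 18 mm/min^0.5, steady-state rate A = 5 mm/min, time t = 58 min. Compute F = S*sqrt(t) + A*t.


F = S*sqrt(t) + A*t
F = 18*sqrt(58) + 5*58
F = 18*7.615773 + 290

427.0839 mm


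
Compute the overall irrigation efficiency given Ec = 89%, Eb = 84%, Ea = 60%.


Ec = 0.89, Eb = 0.84, Ea = 0.6
E = 0.89 * 0.84 * 0.6 * 100 = 44.8560%

44.8560 %


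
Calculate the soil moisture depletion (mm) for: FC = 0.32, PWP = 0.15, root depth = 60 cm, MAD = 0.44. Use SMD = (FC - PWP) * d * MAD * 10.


SMD = (FC - PWP) * d * MAD * 10
SMD = (0.32 - 0.15) * 60 * 0.44 * 10
SMD = 0.1700 * 60 * 0.44 * 10

44.8800 mm


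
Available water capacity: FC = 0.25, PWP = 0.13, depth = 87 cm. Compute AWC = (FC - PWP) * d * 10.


AWC = (FC - PWP) * d * 10
AWC = (0.25 - 0.13) * 87 * 10
AWC = 0.1200 * 87 * 10

104.4000 mm


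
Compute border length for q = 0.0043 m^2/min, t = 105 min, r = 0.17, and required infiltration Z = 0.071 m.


L = q*t/((1+r)*Z)
L = 0.0043*105/((1+0.17)*0.071)
L = 0.4515/0.08307

5.4352 m


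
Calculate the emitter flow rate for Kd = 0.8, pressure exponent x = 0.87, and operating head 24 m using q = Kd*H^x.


q = Kd * H^x = 0.8 * 24^0.87 = 0.8 * 15.877561

12.7020 L/h


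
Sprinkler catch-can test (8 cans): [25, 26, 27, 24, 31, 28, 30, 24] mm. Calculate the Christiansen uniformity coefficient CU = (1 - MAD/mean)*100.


mean = 26.875000 mm
MAD = 2.125000 mm
CU = (1 - 2.125000/26.875000)*100

92.0930 %


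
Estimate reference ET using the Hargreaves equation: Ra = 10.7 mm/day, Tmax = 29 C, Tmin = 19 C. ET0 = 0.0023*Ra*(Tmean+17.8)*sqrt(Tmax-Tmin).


Tmean = (Tmax + Tmin)/2 = (29 + 19)/2 = 24.0
ET0 = 0.0023 * 10.7 * (24.0 + 17.8) * sqrt(29 - 19)
ET0 = 0.0023 * 10.7 * 41.8 * 3.162278

3.2530 mm/day


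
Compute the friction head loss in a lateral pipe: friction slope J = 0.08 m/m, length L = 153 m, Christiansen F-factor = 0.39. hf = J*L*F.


hf = J * L * F = 0.08 * 153 * 0.39 = 4.7736 m

4.7736 m


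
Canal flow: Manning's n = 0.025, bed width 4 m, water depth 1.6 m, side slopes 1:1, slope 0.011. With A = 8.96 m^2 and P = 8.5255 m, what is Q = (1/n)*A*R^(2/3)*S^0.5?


R = A/P = 8.96/8.5255 = 1.050965
Q = (1/0.025) * 8.96 * 1.050965^(2/3) * 0.011^0.5

38.8559 m^3/s


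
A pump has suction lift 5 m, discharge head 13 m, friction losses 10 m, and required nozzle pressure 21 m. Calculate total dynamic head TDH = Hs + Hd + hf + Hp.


TDH = Hs + Hd + hf + Hp = 5 + 13 + 10 + 21 = 49

49 m


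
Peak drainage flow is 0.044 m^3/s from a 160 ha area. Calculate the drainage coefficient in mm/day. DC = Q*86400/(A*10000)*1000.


DC = Q * 86400 / (A * 10000) * 1000
DC = 0.044 * 86400 / (160 * 10000) * 1000
DC = 3801600.0000 / 1600000

2.3760 mm/day


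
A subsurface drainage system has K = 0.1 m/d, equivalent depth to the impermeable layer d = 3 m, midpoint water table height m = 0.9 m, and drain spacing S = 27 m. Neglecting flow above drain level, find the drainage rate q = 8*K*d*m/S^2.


q = 8*K*d*m/S^2
q = 8*0.1*3*0.9/27^2
q = 2.1600 / 729

0.0030 m/d


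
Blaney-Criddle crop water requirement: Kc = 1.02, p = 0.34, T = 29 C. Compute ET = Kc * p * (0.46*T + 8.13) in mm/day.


ET = Kc * p * (0.46*T + 8.13)
ET = 1.02 * 0.34 * (0.46*29 + 8.13)
ET = 1.02 * 0.34 * 21.4700

7.4458 mm/day


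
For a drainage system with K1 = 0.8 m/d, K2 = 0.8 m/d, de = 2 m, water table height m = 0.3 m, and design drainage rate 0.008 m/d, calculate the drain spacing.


S^2 = 8*K2*de*m/q + 4*K1*m^2/q
S^2 = 8*0.8*2*0.3/0.008 + 4*0.8*0.3^2/0.008
S = sqrt(516.0000)

22.7156 m


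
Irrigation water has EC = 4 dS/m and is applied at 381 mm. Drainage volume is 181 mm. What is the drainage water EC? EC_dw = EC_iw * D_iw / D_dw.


EC_dw = EC_iw * D_iw / D_dw
EC_dw = 4 * 381 / 181
EC_dw = 1524 / 181

8.4199 dS/m


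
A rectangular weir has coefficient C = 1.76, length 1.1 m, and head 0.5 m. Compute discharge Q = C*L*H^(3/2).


Q = C * L * H^(3/2) = 1.76 * 1.1 * 0.5^1.5 = 1.76 * 1.1 * 0.353553

0.6845 m^3/s


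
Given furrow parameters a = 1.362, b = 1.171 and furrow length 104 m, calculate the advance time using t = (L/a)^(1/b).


t = (L/a)^(1/b)
t = (104/1.362)^(1/1.171)
t = 76.358297^(1/1.171)

40.5419 min


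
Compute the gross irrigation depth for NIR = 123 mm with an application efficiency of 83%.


Ea = 83% = 0.83
GID = NIR / Ea = 123 / 0.83 = 148.1928 mm

148.1928 mm


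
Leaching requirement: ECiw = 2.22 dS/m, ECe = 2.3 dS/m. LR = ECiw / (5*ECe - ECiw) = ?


LR = ECiw / (5*ECe - ECiw)
LR = 2.22 / (5*2.3 - 2.22)
LR = 2.22 / 9.2800

0.2392


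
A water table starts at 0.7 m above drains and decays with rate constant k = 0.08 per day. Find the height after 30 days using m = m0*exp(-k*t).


m = m0 * exp(-k*t)
m = 0.7 * exp(-0.08 * 30)
m = 0.7 * exp(-2.4000)

0.0635 m


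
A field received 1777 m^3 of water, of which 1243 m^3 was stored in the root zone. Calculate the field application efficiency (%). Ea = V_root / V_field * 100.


Ea = V_root / V_field * 100 = 1243 / 1777 * 100 = 69.9494%

69.9494 %


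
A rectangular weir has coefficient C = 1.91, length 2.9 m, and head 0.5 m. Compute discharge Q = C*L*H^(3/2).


Q = C * L * H^(3/2) = 1.91 * 2.9 * 0.5^1.5 = 1.91 * 2.9 * 0.353553

1.9583 m^3/s


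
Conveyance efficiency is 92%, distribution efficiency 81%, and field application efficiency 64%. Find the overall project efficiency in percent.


Ec = 0.92, Eb = 0.81, Ea = 0.64
E = 0.92 * 0.81 * 0.64 * 100 = 47.6928%

47.6928 %


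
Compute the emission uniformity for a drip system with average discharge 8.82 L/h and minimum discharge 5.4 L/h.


EU = (q_min/q_avg)*100 = (5.4/8.82)*100 = 61.2245%

61.2245 %


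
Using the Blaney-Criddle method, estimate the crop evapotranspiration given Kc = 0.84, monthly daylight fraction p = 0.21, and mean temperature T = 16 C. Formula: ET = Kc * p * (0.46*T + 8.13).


ET = Kc * p * (0.46*T + 8.13)
ET = 0.84 * 0.21 * (0.46*16 + 8.13)
ET = 0.84 * 0.21 * 15.4900

2.7324 mm/day


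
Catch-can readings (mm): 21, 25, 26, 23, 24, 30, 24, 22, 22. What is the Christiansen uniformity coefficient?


mean = 24.111111 mm
MAD = 1.925926 mm
CU = (1 - 1.925926/24.111111)*100

92.0123 %


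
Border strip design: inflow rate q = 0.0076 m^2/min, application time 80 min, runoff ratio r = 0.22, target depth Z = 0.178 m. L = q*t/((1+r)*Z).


L = q*t/((1+r)*Z)
L = 0.0076*80/((1+0.22)*0.178)
L = 0.608/0.21716

2.7998 m


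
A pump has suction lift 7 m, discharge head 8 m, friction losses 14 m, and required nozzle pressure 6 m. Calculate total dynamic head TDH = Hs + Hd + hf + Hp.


TDH = Hs + Hd + hf + Hp = 7 + 8 + 14 + 6 = 35

35 m


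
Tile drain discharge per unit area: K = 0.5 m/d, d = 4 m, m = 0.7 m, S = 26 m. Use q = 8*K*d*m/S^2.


q = 8*K*d*m/S^2
q = 8*0.5*4*0.7/26^2
q = 11.2000 / 676

0.0166 m/d


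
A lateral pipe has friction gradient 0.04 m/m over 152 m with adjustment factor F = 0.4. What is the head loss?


hf = J * L * F = 0.04 * 152 * 0.4 = 2.4320 m

2.4320 m


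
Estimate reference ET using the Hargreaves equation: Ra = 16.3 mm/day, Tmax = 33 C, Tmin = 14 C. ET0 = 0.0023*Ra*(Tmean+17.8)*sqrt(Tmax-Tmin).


Tmean = (Tmax + Tmin)/2 = (33 + 14)/2 = 23.5
ET0 = 0.0023 * 16.3 * (23.5 + 17.8) * sqrt(33 - 14)
ET0 = 0.0023 * 16.3 * 41.3 * 4.358899

6.7490 mm/day


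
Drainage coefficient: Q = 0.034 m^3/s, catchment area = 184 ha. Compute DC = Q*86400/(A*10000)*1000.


DC = Q * 86400 / (A * 10000) * 1000
DC = 0.034 * 86400 / (184 * 10000) * 1000
DC = 2937600.0000 / 1840000

1.5965 mm/day


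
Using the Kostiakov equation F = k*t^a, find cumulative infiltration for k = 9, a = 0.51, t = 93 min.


F = k * t^a = 9 * 93^0.51
F = 9 * 10.090816

90.8173 mm


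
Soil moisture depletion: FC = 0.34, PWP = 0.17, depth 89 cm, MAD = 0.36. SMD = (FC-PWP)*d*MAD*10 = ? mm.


SMD = (FC - PWP) * d * MAD * 10
SMD = (0.34 - 0.17) * 89 * 0.36 * 10
SMD = 0.1700 * 89 * 0.36 * 10

54.4680 mm


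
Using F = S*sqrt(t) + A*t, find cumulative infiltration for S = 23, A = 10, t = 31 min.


F = S*sqrt(t) + A*t
F = 23*sqrt(31) + 10*31
F = 23*5.567764 + 310

438.0586 mm


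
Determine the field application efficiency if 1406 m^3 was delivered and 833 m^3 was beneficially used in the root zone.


Ea = V_root / V_field * 100 = 833 / 1406 * 100 = 59.2461%

59.2461 %


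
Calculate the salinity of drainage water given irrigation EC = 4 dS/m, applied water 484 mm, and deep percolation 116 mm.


EC_dw = EC_iw * D_iw / D_dw
EC_dw = 4 * 484 / 116
EC_dw = 1936 / 116

16.6897 dS/m


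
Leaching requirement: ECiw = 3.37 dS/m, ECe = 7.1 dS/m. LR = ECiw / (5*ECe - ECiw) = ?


LR = ECiw / (5*ECe - ECiw)
LR = 3.37 / (5*7.1 - 3.37)
LR = 3.37 / 32.1300

0.1049


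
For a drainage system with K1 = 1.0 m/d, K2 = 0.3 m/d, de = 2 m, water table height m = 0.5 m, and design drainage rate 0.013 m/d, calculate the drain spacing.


S^2 = 8*K2*de*m/q + 4*K1*m^2/q
S^2 = 8*0.3*2*0.5/0.013 + 4*1.0*0.5^2/0.013
S = sqrt(261.5385)

16.1722 m


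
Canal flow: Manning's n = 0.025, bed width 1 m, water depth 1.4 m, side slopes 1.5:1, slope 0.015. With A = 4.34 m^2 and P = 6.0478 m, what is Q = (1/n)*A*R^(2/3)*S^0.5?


R = A/P = 4.34/6.0478 = 0.717616
Q = (1/0.025) * 4.34 * 0.717616^(2/3) * 0.015^0.5

17.0421 m^3/s


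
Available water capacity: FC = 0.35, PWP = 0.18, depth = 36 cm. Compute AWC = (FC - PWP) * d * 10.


AWC = (FC - PWP) * d * 10
AWC = (0.35 - 0.18) * 36 * 10
AWC = 0.1700 * 36 * 10

61.2000 mm


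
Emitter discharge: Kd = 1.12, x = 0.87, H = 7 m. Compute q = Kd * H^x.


q = Kd * H^x = 1.12 * 7^0.87 = 1.12 * 5.435447

6.0877 L/h


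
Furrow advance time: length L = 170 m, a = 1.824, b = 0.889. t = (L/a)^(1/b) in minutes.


t = (L/a)^(1/b)
t = (170/1.824)^(1/0.889)
t = 93.201754^(1/0.889)

164.1819 min


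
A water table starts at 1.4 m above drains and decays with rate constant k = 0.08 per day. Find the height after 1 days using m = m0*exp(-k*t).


m = m0 * exp(-k*t)
m = 1.4 * exp(-0.08 * 1)
m = 1.4 * exp(-0.0800)

1.2924 m


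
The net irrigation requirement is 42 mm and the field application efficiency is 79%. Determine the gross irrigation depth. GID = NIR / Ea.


Ea = 79% = 0.79
GID = NIR / Ea = 42 / 0.79 = 53.1646 mm

53.1646 mm


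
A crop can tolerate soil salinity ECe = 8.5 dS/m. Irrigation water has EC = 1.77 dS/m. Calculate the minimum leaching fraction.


LR = ECiw / (5*ECe - ECiw)
LR = 1.77 / (5*8.5 - 1.77)
LR = 1.77 / 40.7300

0.0435


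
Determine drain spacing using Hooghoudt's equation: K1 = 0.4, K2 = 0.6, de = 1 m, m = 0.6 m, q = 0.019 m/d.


S^2 = 8*K2*de*m/q + 4*K1*m^2/q
S^2 = 8*0.6*1*0.6/0.019 + 4*0.4*0.6^2/0.019
S = sqrt(181.8947)

13.4868 m


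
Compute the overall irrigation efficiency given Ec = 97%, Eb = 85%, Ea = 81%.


Ec = 0.97, Eb = 0.85, Ea = 0.81
E = 0.97 * 0.85 * 0.81 * 100 = 66.7845%

66.7845 %


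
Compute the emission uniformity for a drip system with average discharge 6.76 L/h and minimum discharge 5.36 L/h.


EU = (q_min/q_avg)*100 = (5.36/6.76)*100 = 79.2899%

79.2899 %


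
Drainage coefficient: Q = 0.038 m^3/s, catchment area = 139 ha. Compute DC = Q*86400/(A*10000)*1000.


DC = Q * 86400 / (A * 10000) * 1000
DC = 0.038 * 86400 / (139 * 10000) * 1000
DC = 3283200.0000 / 1390000

2.3620 mm/day


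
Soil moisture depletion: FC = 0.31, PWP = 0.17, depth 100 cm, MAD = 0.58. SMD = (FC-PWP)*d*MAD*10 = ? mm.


SMD = (FC - PWP) * d * MAD * 10
SMD = (0.31 - 0.17) * 100 * 0.58 * 10
SMD = 0.1400 * 100 * 0.58 * 10

81.2000 mm


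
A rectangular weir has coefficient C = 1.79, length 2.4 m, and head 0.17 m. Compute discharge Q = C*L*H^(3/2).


Q = C * L * H^(3/2) = 1.79 * 2.4 * 0.17^1.5 = 1.79 * 2.4 * 0.070093

0.3011 m^3/s


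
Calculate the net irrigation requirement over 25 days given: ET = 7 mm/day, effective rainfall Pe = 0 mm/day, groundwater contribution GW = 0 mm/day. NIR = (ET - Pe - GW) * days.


Daily deficit = ET - Pe - GW = 7 - 0 - 0 = 7 mm/day
NIR = 7 * 25 = 175 mm

175.0000 mm


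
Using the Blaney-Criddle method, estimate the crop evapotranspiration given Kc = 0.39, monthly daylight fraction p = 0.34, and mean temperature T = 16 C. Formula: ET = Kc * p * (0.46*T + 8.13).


ET = Kc * p * (0.46*T + 8.13)
ET = 0.39 * 0.34 * (0.46*16 + 8.13)
ET = 0.39 * 0.34 * 15.4900

2.0540 mm/day


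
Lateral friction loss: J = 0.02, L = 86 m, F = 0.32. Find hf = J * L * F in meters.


hf = J * L * F = 0.02 * 86 * 0.32 = 0.5504 m

0.5504 m


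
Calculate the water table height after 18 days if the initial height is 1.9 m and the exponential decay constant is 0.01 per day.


m = m0 * exp(-k*t)
m = 1.9 * exp(-0.01 * 18)
m = 1.9 * exp(-0.1800)

1.5870 m


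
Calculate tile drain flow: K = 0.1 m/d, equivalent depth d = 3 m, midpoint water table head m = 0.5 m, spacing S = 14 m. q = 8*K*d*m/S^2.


q = 8*K*d*m/S^2
q = 8*0.1*3*0.5/14^2
q = 1.2000 / 196

0.0061 m/d


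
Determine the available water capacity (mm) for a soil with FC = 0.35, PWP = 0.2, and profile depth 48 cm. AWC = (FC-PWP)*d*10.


AWC = (FC - PWP) * d * 10
AWC = (0.35 - 0.2) * 48 * 10
AWC = 0.1500 * 48 * 10

72.0000 mm


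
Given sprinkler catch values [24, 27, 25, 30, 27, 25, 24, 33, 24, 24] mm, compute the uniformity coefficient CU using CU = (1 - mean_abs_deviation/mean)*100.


mean = 26.300000 mm
MAD = 2.360000 mm
CU = (1 - 2.360000/26.300000)*100

91.0266 %


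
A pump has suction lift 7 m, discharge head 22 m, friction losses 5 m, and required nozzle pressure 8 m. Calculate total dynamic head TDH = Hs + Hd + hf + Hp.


TDH = Hs + Hd + hf + Hp = 7 + 22 + 5 + 8 = 42

42 m


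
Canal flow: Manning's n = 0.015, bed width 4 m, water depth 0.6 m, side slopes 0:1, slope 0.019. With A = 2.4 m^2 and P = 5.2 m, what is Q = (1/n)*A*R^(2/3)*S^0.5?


R = A/P = 2.4/5.2 = 0.461538
Q = (1/0.015) * 2.4 * 0.461538^(2/3) * 0.019^0.5

13.1715 m^3/s


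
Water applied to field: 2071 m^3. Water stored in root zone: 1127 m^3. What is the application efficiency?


Ea = V_root / V_field * 100 = 1127 / 2071 * 100 = 54.4182%

54.4182 %


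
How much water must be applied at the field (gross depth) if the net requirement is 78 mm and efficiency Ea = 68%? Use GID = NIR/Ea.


Ea = 68% = 0.68
GID = NIR / Ea = 78 / 0.68 = 114.7059 mm

114.7059 mm


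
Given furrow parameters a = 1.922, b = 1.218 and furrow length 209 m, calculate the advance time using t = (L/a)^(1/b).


t = (L/a)^(1/b)
t = (209/1.922)^(1/1.218)
t = 108.740895^(1/1.218)

46.9803 min


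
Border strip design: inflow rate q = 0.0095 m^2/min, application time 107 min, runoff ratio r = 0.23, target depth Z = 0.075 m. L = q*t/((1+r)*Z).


L = q*t/((1+r)*Z)
L = 0.0095*107/((1+0.23)*0.075)
L = 1.0165/0.09225

11.0190 m


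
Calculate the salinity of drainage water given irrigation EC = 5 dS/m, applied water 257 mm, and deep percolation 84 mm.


EC_dw = EC_iw * D_iw / D_dw
EC_dw = 5 * 257 / 84
EC_dw = 1285 / 84

15.2976 dS/m


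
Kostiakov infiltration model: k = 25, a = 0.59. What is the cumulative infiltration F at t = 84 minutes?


F = k * t^a = 25 * 84^0.59
F = 25 * 13.656040

341.4010 mm


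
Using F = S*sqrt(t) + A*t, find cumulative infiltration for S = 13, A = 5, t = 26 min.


F = S*sqrt(t) + A*t
F = 13*sqrt(26) + 5*26
F = 13*5.099020 + 130

196.2873 mm


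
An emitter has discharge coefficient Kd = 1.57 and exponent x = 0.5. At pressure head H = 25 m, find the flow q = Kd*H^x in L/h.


q = Kd * H^x = 1.57 * 25^0.5 = 1.57 * 5.000000

7.8500 L/h


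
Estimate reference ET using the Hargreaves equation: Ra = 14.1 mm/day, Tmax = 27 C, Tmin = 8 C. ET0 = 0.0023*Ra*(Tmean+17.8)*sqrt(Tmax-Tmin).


Tmean = (Tmax + Tmin)/2 = (27 + 8)/2 = 17.5
ET0 = 0.0023 * 14.1 * (17.5 + 17.8) * sqrt(27 - 8)
ET0 = 0.0023 * 14.1 * 35.3 * 4.358899

4.9900 mm/day


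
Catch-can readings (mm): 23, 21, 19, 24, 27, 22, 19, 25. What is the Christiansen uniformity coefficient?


mean = 22.500000 mm
MAD = 2.250000 mm
CU = (1 - 2.250000/22.500000)*100

90.0000 %


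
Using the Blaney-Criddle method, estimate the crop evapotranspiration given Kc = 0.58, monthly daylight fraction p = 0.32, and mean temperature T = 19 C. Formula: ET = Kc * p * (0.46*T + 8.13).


ET = Kc * p * (0.46*T + 8.13)
ET = 0.58 * 0.32 * (0.46*19 + 8.13)
ET = 0.58 * 0.32 * 16.8700

3.1311 mm/day


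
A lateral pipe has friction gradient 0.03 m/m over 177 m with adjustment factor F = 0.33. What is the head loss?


hf = J * L * F = 0.03 * 177 * 0.33 = 1.7523 m

1.7523 m


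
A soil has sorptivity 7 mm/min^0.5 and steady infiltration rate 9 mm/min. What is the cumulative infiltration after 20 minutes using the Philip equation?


F = S*sqrt(t) + A*t
F = 7*sqrt(20) + 9*20
F = 7*4.472136 + 180

211.3050 mm


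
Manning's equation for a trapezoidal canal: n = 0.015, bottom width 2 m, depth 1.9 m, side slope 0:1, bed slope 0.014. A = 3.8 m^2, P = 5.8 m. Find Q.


R = A/P = 3.8/5.8 = 0.655172
Q = (1/0.015) * 3.8 * 0.655172^(2/3) * 0.014^0.5

22.6114 m^3/s


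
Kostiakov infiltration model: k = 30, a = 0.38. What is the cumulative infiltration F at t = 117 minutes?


F = k * t^a = 30 * 117^0.38
F = 30 * 6.108163

183.2449 mm


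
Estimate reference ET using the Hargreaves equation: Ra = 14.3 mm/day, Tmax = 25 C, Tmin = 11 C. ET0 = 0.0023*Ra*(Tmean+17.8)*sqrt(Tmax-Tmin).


Tmean = (Tmax + Tmin)/2 = (25 + 11)/2 = 18.0
ET0 = 0.0023 * 14.3 * (18.0 + 17.8) * sqrt(25 - 11)
ET0 = 0.0023 * 14.3 * 35.8 * 3.741657

4.4057 mm/day


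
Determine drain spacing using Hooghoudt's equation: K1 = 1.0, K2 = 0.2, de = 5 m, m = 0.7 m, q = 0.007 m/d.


S^2 = 8*K2*de*m/q + 4*K1*m^2/q
S^2 = 8*0.2*5*0.7/0.007 + 4*1.0*0.7^2/0.007
S = sqrt(1080.0000)

32.8634 m


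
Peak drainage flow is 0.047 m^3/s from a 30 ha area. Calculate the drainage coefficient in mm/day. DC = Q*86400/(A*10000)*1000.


DC = Q * 86400 / (A * 10000) * 1000
DC = 0.047 * 86400 / (30 * 10000) * 1000
DC = 4060800.0000 / 300000

13.5360 mm/day


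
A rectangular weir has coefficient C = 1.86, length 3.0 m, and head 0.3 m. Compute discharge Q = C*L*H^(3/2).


Q = C * L * H^(3/2) = 1.86 * 3.0 * 0.3^1.5 = 1.86 * 3.0 * 0.164317

0.9169 m^3/s


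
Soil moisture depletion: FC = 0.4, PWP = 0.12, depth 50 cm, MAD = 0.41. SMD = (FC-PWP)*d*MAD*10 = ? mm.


SMD = (FC - PWP) * d * MAD * 10
SMD = (0.4 - 0.12) * 50 * 0.41 * 10
SMD = 0.2800 * 50 * 0.41 * 10

57.4000 mm


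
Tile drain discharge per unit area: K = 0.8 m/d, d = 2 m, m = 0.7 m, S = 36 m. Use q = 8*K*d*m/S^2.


q = 8*K*d*m/S^2
q = 8*0.8*2*0.7/36^2
q = 8.9600 / 1296

0.0069 m/d


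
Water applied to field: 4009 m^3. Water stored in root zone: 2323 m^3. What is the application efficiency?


Ea = V_root / V_field * 100 = 2323 / 4009 * 100 = 57.9446%

57.9446 %


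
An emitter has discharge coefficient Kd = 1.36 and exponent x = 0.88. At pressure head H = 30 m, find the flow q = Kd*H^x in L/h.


q = Kd * H^x = 1.36 * 30^0.88 = 1.36 * 19.946500

27.1272 L/h


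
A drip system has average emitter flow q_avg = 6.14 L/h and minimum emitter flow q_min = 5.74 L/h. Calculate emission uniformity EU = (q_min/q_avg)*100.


EU = (q_min/q_avg)*100 = (5.74/6.14)*100 = 93.4853%

93.4853 %


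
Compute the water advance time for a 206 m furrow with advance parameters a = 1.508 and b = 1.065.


t = (L/a)^(1/b)
t = (206/1.508)^(1/1.065)
t = 136.604775^(1/1.065)

101.1888 min


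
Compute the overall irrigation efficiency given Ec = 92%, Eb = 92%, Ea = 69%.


Ec = 0.92, Eb = 0.92, Ea = 0.69
E = 0.92 * 0.92 * 0.69 * 100 = 58.4016%

58.4016 %


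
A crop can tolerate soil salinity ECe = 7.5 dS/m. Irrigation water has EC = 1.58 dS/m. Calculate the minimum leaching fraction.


LR = ECiw / (5*ECe - ECiw)
LR = 1.58 / (5*7.5 - 1.58)
LR = 1.58 / 35.9200

0.0440


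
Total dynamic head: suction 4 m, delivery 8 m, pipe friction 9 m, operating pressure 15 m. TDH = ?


TDH = Hs + Hd + hf + Hp = 4 + 8 + 9 + 15 = 36

36 m


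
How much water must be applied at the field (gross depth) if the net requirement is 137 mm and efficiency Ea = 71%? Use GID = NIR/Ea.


Ea = 71% = 0.71
GID = NIR / Ea = 137 / 0.71 = 192.9577 mm

192.9577 mm


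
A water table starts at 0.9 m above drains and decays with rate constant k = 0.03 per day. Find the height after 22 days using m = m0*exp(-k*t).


m = m0 * exp(-k*t)
m = 0.9 * exp(-0.03 * 22)
m = 0.9 * exp(-0.6600)

0.4652 m


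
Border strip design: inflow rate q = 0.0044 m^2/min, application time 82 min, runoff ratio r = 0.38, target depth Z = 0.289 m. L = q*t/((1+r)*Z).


L = q*t/((1+r)*Z)
L = 0.0044*82/((1+0.38)*0.289)
L = 0.3608/0.39882

0.9047 m


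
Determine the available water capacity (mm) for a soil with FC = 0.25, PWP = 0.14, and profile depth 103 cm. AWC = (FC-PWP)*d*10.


AWC = (FC - PWP) * d * 10
AWC = (0.25 - 0.14) * 103 * 10
AWC = 0.1100 * 103 * 10

113.3000 mm


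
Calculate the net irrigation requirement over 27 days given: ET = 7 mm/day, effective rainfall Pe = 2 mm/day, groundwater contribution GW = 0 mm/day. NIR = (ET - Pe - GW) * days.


Daily deficit = ET - Pe - GW = 7 - 2 - 0 = 5 mm/day
NIR = 5 * 27 = 135 mm

135.0000 mm


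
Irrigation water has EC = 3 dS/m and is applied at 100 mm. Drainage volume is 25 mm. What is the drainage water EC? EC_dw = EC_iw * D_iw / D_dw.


EC_dw = EC_iw * D_iw / D_dw
EC_dw = 3 * 100 / 25
EC_dw = 300 / 25

12.0000 dS/m


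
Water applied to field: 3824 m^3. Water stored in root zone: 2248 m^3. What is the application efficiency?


Ea = V_root / V_field * 100 = 2248 / 3824 * 100 = 58.7866%

58.7866 %


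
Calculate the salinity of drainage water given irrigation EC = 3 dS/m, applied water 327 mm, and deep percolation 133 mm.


EC_dw = EC_iw * D_iw / D_dw
EC_dw = 3 * 327 / 133
EC_dw = 981 / 133

7.3759 dS/m


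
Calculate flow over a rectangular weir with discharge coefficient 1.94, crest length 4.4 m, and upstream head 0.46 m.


Q = C * L * H^(3/2) = 1.94 * 4.4 * 0.46^1.5 = 1.94 * 4.4 * 0.311987

2.6631 m^3/s


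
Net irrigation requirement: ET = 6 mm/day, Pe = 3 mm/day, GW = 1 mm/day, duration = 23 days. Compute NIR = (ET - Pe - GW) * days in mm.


Daily deficit = ET - Pe - GW = 6 - 3 - 1 = 2 mm/day
NIR = 2 * 23 = 46 mm

46.0000 mm


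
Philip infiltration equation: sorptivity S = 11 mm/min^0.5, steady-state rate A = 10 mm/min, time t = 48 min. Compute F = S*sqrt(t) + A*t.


F = S*sqrt(t) + A*t
F = 11*sqrt(48) + 10*48
F = 11*6.928203 + 480

556.2102 mm


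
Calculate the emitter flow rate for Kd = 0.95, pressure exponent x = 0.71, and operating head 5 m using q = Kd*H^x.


q = Kd * H^x = 0.95 * 5^0.71 = 0.95 * 3.135225

2.9785 L/h


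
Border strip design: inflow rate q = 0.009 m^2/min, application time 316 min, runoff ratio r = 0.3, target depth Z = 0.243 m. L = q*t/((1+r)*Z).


L = q*t/((1+r)*Z)
L = 0.009*316/((1+0.3)*0.243)
L = 2.844/0.3159

9.0028 m


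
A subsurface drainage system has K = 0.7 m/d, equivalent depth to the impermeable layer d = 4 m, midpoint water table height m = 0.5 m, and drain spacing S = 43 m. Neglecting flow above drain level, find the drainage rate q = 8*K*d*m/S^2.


q = 8*K*d*m/S^2
q = 8*0.7*4*0.5/43^2
q = 11.2000 / 1849

0.0061 m/d


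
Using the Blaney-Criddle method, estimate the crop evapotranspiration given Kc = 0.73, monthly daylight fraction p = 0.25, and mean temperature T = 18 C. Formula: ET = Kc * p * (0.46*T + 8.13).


ET = Kc * p * (0.46*T + 8.13)
ET = 0.73 * 0.25 * (0.46*18 + 8.13)
ET = 0.73 * 0.25 * 16.4100

2.9948 mm/day


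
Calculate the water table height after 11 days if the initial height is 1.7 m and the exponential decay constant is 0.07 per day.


m = m0 * exp(-k*t)
m = 1.7 * exp(-0.07 * 11)
m = 1.7 * exp(-0.7700)

0.7871 m


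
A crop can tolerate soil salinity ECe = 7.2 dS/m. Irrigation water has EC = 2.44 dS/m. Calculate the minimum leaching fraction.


LR = ECiw / (5*ECe - ECiw)
LR = 2.44 / (5*7.2 - 2.44)
LR = 2.44 / 33.5600

0.0727


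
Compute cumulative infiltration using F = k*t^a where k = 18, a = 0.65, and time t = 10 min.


F = k * t^a = 18 * 10^0.65
F = 18 * 4.466836

80.4030 mm


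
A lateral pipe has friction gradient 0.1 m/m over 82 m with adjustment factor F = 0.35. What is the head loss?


hf = J * L * F = 0.1 * 82 * 0.35 = 2.8700 m

2.8700 m


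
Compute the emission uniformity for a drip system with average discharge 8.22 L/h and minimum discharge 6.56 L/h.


EU = (q_min/q_avg)*100 = (6.56/8.22)*100 = 79.8054%

79.8054 %


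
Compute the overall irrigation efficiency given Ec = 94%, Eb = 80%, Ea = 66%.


Ec = 0.94, Eb = 0.8, Ea = 0.66
E = 0.94 * 0.8 * 0.66 * 100 = 49.6320%

49.6320 %


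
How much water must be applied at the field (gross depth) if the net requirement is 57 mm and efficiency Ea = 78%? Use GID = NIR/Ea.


Ea = 78% = 0.78
GID = NIR / Ea = 57 / 0.78 = 73.0769 mm

73.0769 mm


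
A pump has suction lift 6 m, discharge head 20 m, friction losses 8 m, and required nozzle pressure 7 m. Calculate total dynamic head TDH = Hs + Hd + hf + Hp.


TDH = Hs + Hd + hf + Hp = 6 + 20 + 8 + 7 = 41

41 m


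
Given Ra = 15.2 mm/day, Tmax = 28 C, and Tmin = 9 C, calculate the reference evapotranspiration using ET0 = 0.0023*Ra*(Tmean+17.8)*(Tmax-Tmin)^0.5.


Tmean = (Tmax + Tmin)/2 = (28 + 9)/2 = 18.5
ET0 = 0.0023 * 15.2 * (18.5 + 17.8) * sqrt(28 - 9)
ET0 = 0.0023 * 15.2 * 36.3 * 4.358899

5.5317 mm/day


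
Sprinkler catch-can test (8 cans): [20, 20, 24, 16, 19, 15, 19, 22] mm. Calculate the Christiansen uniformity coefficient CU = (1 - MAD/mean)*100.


mean = 19.375000 mm
MAD = 2.125000 mm
CU = (1 - 2.125000/19.375000)*100

89.0323 %


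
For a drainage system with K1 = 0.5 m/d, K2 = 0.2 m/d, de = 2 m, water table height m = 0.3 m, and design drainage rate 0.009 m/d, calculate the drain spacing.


S^2 = 8*K2*de*m/q + 4*K1*m^2/q
S^2 = 8*0.2*2*0.3/0.009 + 4*0.5*0.3^2/0.009
S = sqrt(126.6667)

11.2546 m


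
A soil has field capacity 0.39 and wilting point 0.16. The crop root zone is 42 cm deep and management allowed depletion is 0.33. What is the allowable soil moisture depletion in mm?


SMD = (FC - PWP) * d * MAD * 10
SMD = (0.39 - 0.16) * 42 * 0.33 * 10
SMD = 0.2300 * 42 * 0.33 * 10

31.8780 mm


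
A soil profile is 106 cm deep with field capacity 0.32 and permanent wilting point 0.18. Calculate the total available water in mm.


AWC = (FC - PWP) * d * 10
AWC = (0.32 - 0.18) * 106 * 10
AWC = 0.1400 * 106 * 10

148.4000 mm


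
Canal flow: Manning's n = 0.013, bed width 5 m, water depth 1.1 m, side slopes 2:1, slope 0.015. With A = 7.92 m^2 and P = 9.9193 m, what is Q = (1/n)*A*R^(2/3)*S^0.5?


R = A/P = 7.92/9.9193 = 0.798443
Q = (1/0.013) * 7.92 * 0.798443^(2/3) * 0.015^0.5

64.2180 m^3/s


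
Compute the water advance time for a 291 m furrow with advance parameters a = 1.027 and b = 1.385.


t = (L/a)^(1/b)
t = (291/1.027)^(1/1.385)
t = 283.349562^(1/1.385)

58.9698 min


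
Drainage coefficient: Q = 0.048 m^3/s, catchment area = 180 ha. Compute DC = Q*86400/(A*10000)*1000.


DC = Q * 86400 / (A * 10000) * 1000
DC = 0.048 * 86400 / (180 * 10000) * 1000
DC = 4147200.0000 / 1800000

2.3040 mm/day


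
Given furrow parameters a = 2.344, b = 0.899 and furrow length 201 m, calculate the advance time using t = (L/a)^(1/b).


t = (L/a)^(1/b)
t = (201/2.344)^(1/0.899)
t = 85.750853^(1/0.899)

141.3944 min


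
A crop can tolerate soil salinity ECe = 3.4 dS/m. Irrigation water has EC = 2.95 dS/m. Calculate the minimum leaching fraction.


LR = ECiw / (5*ECe - ECiw)
LR = 2.95 / (5*3.4 - 2.95)
LR = 2.95 / 14.0500

0.2100


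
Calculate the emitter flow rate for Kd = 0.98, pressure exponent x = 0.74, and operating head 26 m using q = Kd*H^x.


q = Kd * H^x = 0.98 * 26^0.74 = 0.98 * 11.145005

10.9221 L/h


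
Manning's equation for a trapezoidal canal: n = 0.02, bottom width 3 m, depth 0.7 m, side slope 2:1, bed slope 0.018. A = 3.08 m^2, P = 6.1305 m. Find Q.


R = A/P = 3.08/6.1305 = 0.502406
Q = (1/0.02) * 3.08 * 0.502406^(2/3) * 0.018^0.5

13.0575 m^3/s


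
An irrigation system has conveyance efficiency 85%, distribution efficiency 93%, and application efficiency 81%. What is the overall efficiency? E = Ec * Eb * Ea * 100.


Ec = 0.85, Eb = 0.93, Ea = 0.81
E = 0.85 * 0.93 * 0.81 * 100 = 64.0305%

64.0305 %


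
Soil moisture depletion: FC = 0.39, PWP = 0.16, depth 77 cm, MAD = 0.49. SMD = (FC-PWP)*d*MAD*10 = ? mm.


SMD = (FC - PWP) * d * MAD * 10
SMD = (0.39 - 0.16) * 77 * 0.49 * 10
SMD = 0.2300 * 77 * 0.49 * 10

86.7790 mm


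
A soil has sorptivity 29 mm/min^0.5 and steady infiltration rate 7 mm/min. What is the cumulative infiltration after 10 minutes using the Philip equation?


F = S*sqrt(t) + A*t
F = 29*sqrt(10) + 7*10
F = 29*3.162278 + 70

161.7061 mm


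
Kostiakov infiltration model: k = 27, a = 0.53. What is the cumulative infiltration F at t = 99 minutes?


F = k * t^a = 27 * 99^0.53
F = 27 * 11.420540

308.3546 mm


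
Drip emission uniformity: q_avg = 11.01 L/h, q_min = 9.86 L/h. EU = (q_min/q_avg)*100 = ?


EU = (q_min/q_avg)*100 = (9.86/11.01)*100 = 89.5550%

89.5550 %


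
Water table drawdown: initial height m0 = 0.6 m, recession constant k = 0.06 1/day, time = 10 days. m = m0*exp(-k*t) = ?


m = m0 * exp(-k*t)
m = 0.6 * exp(-0.06 * 10)
m = 0.6 * exp(-0.6000)

0.3293 m


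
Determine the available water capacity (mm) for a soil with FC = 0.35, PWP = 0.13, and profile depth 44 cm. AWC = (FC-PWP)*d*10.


AWC = (FC - PWP) * d * 10
AWC = (0.35 - 0.13) * 44 * 10
AWC = 0.2200 * 44 * 10

96.8000 mm


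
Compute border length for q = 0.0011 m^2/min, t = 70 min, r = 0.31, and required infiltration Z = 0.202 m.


L = q*t/((1+r)*Z)
L = 0.0011*70/((1+0.31)*0.202)
L = 0.077/0.26462

0.2910 m


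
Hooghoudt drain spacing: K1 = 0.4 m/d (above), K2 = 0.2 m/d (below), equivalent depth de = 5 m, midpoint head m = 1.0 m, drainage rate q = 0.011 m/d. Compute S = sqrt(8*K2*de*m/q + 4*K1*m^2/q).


S^2 = 8*K2*de*m/q + 4*K1*m^2/q
S^2 = 8*0.2*5*1.0/0.011 + 4*0.4*1.0^2/0.011
S = sqrt(872.7273)

29.5420 m


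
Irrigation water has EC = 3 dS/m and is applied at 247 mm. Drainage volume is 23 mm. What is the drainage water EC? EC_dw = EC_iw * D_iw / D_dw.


EC_dw = EC_iw * D_iw / D_dw
EC_dw = 3 * 247 / 23
EC_dw = 741 / 23

32.2174 dS/m


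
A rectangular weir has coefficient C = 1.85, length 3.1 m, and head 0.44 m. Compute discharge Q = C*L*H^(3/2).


Q = C * L * H^(3/2) = 1.85 * 3.1 * 0.44^1.5 = 1.85 * 3.1 * 0.291863

1.6738 m^3/s


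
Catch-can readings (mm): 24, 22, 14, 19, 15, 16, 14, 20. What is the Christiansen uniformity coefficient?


mean = 18.000000 mm
MAD = 3.250000 mm
CU = (1 - 3.250000/18.000000)*100

81.9444 %


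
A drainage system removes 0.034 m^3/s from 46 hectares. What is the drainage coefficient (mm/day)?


DC = Q * 86400 / (A * 10000) * 1000
DC = 0.034 * 86400 / (46 * 10000) * 1000
DC = 2937600.0000 / 460000

6.3861 mm/day


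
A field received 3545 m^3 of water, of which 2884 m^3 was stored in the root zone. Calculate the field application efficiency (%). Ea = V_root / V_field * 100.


Ea = V_root / V_field * 100 = 2884 / 3545 * 100 = 81.3540%

81.3540 %


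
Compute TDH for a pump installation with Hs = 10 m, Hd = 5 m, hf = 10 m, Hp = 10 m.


TDH = Hs + Hd + hf + Hp = 10 + 5 + 10 + 10 = 35

35 m


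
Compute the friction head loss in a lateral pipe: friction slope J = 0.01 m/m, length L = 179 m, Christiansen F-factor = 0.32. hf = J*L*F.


hf = J * L * F = 0.01 * 179 * 0.32 = 0.5728 m

0.5728 m


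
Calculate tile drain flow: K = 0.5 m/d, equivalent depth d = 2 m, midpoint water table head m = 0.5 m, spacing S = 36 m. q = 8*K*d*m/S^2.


q = 8*K*d*m/S^2
q = 8*0.5*2*0.5/36^2
q = 4.0000 / 1296

0.0031 m/d


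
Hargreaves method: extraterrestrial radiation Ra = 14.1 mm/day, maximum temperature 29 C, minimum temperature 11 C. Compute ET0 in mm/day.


Tmean = (Tmax + Tmin)/2 = (29 + 11)/2 = 20.0
ET0 = 0.0023 * 14.1 * (20.0 + 17.8) * sqrt(29 - 11)
ET0 = 0.0023 * 14.1 * 37.8 * 4.242641

5.2009 mm/day


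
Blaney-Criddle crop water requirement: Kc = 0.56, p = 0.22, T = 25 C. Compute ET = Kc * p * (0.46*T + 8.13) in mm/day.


ET = Kc * p * (0.46*T + 8.13)
ET = 0.56 * 0.22 * (0.46*25 + 8.13)
ET = 0.56 * 0.22 * 19.6300

2.4184 mm/day


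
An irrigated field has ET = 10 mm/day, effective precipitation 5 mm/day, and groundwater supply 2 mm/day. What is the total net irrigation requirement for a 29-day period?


Daily deficit = ET - Pe - GW = 10 - 5 - 2 = 3 mm/day
NIR = 3 * 29 = 87 mm

87.0000 mm


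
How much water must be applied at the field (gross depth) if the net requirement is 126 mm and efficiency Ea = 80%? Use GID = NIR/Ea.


Ea = 80% = 0.8
GID = NIR / Ea = 126 / 0.8 = 157.5000 mm

157.5000 mm


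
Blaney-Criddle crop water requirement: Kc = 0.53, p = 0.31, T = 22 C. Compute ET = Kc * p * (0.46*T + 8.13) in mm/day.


ET = Kc * p * (0.46*T + 8.13)
ET = 0.53 * 0.31 * (0.46*22 + 8.13)
ET = 0.53 * 0.31 * 18.2500

2.9985 mm/day


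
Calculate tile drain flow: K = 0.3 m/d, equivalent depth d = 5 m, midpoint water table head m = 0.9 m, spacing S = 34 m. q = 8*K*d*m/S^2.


q = 8*K*d*m/S^2
q = 8*0.3*5*0.9/34^2
q = 10.8000 / 1156

0.0093 m/d


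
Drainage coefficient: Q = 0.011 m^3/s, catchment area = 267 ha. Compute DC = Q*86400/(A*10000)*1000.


DC = Q * 86400 / (A * 10000) * 1000
DC = 0.011 * 86400 / (267 * 10000) * 1000
DC = 950400.0000 / 2670000

0.3560 mm/day


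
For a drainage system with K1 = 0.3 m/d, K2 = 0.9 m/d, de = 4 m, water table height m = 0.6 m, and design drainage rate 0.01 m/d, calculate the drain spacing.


S^2 = 8*K2*de*m/q + 4*K1*m^2/q
S^2 = 8*0.9*4*0.6/0.01 + 4*0.3*0.6^2/0.01
S = sqrt(1771.2000)

42.0856 m


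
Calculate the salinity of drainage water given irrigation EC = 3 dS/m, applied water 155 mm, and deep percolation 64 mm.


EC_dw = EC_iw * D_iw / D_dw
EC_dw = 3 * 155 / 64
EC_dw = 465 / 64

7.2656 dS/m


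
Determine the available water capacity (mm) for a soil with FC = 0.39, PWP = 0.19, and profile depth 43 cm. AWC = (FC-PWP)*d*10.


AWC = (FC - PWP) * d * 10
AWC = (0.39 - 0.19) * 43 * 10
AWC = 0.2000 * 43 * 10

86.0000 mm


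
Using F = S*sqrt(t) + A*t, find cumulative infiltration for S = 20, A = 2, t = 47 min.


F = S*sqrt(t) + A*t
F = 20*sqrt(47) + 2*47
F = 20*6.855655 + 94

231.1131 mm


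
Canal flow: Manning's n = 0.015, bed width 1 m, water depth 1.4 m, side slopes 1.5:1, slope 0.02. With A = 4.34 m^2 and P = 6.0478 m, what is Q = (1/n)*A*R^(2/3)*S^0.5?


R = A/P = 4.34/6.0478 = 0.717616
Q = (1/0.015) * 4.34 * 0.717616^(2/3) * 0.02^0.5

32.7976 m^3/s


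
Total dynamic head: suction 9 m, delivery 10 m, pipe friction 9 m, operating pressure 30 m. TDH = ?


TDH = Hs + Hd + hf + Hp = 9 + 10 + 9 + 30 = 58

58 m


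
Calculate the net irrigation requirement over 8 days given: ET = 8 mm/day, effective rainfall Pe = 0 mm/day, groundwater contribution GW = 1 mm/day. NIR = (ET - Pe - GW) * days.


Daily deficit = ET - Pe - GW = 8 - 0 - 1 = 7 mm/day
NIR = 7 * 8 = 56 mm

56.0000 mm


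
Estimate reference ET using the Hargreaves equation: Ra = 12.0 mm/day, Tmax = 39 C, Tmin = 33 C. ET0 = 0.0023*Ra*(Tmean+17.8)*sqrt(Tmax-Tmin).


Tmean = (Tmax + Tmin)/2 = (39 + 33)/2 = 36.0
ET0 = 0.0023 * 12.0 * (36.0 + 17.8) * sqrt(39 - 33)
ET0 = 0.0023 * 12.0 * 53.8 * 2.449490

3.6372 mm/day


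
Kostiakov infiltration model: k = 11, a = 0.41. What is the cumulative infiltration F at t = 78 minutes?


F = k * t^a = 11 * 78^0.41
F = 11 * 5.967038

65.6374 mm


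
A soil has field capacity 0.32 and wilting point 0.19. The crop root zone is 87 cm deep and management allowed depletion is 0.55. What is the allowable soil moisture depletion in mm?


SMD = (FC - PWP) * d * MAD * 10
SMD = (0.32 - 0.19) * 87 * 0.55 * 10
SMD = 0.1300 * 87 * 0.55 * 10

62.2050 mm


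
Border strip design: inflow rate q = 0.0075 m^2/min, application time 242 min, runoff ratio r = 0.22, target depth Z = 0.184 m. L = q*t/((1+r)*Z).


L = q*t/((1+r)*Z)
L = 0.0075*242/((1+0.22)*0.184)
L = 1.815/0.22448

8.0854 m


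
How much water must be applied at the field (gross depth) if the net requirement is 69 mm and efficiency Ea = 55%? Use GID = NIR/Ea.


Ea = 55% = 0.55
GID = NIR / Ea = 69 / 0.55 = 125.4545 mm

125.4545 mm


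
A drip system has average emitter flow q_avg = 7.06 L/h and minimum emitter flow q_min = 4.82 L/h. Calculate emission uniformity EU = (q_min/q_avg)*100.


EU = (q_min/q_avg)*100 = (4.82/7.06)*100 = 68.2720%

68.2720 %
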